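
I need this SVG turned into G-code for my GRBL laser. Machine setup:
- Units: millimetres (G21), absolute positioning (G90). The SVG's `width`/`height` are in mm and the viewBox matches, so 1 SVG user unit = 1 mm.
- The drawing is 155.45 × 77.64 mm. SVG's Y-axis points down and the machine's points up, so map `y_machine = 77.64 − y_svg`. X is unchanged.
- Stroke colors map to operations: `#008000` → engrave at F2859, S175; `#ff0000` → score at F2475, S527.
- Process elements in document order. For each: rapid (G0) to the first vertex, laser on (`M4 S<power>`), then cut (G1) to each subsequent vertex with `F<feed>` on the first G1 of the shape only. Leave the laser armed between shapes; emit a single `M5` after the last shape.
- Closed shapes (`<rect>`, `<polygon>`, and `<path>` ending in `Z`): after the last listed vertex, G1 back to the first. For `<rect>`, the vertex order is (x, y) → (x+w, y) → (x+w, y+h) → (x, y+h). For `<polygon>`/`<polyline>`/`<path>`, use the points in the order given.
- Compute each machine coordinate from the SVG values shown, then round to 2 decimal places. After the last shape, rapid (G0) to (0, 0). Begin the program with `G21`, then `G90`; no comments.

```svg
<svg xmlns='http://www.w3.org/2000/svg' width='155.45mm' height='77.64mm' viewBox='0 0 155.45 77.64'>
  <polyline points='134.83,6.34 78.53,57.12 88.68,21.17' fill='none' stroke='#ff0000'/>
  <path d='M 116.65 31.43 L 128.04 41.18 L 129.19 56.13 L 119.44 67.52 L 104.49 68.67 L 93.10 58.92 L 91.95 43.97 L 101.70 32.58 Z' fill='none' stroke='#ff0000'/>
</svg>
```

G21
G90
G0 X134.83 Y71.30
M4 S527
G1 X78.53 Y20.52 F2475
G1 X88.68 Y56.47
G0 X116.65 Y46.21
M4 S527
G1 X128.04 Y36.46 F2475
G1 X129.19 Y21.51
G1 X119.44 Y10.12
G1 X104.49 Y8.97
G1 X93.10 Y18.72
G1 X91.95 Y33.67
G1 X101.70 Y45.06
G1 X116.65 Y46.21
M5
G0 X0.00 Y0.00

Since the viewBox matches the mm dimensions, user units are millimetres directly. The only transform is the Y-flip y_m = 77.64 − y_svg.

Shape 1 is a open polyline drawn with `<polyline>`. Its stroke #ff0000 means score at S527, F2475. After flipping Y the toolpath is (134.83,71.30) → (78.53,20.52) → (88.68,56.47).

Shape 2 is a regular polygon drawn with `<path>`. Its stroke #ff0000 means score at S527, F2475. After flipping Y the toolpath is (116.65,46.21) → (128.04,36.46) → (129.19,21.51) → (119.44,10.12) → (104.49,8.97) → (93.10,18.72) → (91.95,33.67) → (101.70,45.06) → (116.65,46.21), returning to the start.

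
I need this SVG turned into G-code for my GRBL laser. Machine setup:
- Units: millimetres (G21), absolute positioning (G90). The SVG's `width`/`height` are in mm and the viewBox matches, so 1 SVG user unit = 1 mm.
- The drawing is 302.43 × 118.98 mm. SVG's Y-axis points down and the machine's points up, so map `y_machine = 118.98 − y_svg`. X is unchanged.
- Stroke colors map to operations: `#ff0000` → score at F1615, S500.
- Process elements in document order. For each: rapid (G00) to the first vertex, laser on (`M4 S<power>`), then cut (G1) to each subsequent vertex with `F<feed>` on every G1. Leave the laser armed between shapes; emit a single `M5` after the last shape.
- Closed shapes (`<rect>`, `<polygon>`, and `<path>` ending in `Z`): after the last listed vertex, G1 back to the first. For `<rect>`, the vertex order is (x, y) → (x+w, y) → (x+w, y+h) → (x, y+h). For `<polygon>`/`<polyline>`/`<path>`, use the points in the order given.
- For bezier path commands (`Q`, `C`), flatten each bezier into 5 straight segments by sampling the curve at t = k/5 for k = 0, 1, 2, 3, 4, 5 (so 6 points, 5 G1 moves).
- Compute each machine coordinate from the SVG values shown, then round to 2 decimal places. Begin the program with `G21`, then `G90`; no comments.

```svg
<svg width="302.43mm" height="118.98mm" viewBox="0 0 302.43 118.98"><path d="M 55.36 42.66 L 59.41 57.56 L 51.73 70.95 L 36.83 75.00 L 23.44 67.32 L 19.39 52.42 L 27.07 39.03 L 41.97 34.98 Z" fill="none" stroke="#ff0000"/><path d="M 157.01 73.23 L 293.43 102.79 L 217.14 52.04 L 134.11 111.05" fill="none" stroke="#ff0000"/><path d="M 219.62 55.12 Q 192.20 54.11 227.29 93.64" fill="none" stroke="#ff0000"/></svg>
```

1 u = 1 mm; y_m = 118.98 − y.

[1] `<path>` regular polygon, #ff0000→score S500 F1615: (55.36,76.32) → (59.41,61.42) → (51.73,48.03) → (36.83,43.98) → (23.44,51.66) → (19.39,66.56) → (27.07,79.95) → (41.97,84.00) → (55.36,76.32) (closed)

[2] `<path>` open polyline, #ff0000→score S500 F1615: (157.01,45.75) → (293.43,16.19) → (217.14,66.94) → (134.11,7.93)

[3] `<path>` quadratic bezier, #ff0000→score S500 F1615: (219.62,63.86) → (211.15,62.64) → (207.69,58.18) → (209.22,50.48) → (215.75,39.53) → (227.29,25.34)

G21
G90
G00 X55.36 Y76.32
M4 S500
G1 X59.41 Y61.42 F1615
G1 X51.73 Y48.03 F1615
G1 X36.83 Y43.98 F1615
G1 X23.44 Y51.66 F1615
G1 X19.39 Y66.56 F1615
G1 X27.07 Y79.95 F1615
G1 X41.97 Y84.00 F1615
G1 X55.36 Y76.32 F1615
G00 X157.01 Y45.75
M4 S500
G1 X293.43 Y16.19 F1615
G1 X217.14 Y66.94 F1615
G1 X134.11 Y7.93 F1615
G00 X219.62 Y63.86
M4 S500
G1 X211.15 Y62.64 F1615
G1 X207.69 Y58.18 F1615
G1 X209.22 Y50.48 F1615
G1 X215.75 Y39.53 F1615
G1 X227.29 Y25.34 F1615
M5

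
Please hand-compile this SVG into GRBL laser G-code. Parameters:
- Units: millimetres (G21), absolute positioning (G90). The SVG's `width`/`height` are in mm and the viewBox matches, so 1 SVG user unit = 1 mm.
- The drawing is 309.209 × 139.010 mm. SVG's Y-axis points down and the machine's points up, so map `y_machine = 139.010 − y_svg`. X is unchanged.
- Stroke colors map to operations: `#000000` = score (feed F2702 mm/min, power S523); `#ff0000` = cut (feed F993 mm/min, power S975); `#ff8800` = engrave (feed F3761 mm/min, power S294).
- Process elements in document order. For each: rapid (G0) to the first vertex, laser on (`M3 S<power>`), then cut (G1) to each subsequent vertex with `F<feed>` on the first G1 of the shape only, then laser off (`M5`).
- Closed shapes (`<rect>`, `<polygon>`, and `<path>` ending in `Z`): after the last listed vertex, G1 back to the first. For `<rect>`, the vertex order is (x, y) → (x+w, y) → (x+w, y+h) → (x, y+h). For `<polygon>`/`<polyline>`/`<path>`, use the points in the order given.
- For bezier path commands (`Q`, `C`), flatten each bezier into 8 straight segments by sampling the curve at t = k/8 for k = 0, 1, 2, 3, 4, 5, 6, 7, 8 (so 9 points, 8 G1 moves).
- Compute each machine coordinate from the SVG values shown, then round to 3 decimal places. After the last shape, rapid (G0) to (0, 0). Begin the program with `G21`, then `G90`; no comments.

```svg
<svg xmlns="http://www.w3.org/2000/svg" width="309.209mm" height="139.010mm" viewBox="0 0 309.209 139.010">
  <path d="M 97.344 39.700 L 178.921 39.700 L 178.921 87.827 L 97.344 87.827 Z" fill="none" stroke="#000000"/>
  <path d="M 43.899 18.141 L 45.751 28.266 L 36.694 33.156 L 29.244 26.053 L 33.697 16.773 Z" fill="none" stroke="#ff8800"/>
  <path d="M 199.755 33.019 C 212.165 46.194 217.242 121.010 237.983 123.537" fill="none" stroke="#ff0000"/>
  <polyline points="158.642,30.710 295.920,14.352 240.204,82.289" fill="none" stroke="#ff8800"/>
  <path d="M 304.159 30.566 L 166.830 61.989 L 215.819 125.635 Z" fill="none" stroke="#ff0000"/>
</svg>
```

G21
G90
G0 X97.344 Y99.310
M3 S523
G1 X178.921 Y99.310 F2702
G1 X178.921 Y51.183
G1 X97.344 Y51.183
G1 X97.344 Y99.310
M5
G0 X43.899 Y120.869
M3 S294
G1 X45.751 Y110.744 F3761
G1 X36.694 Y105.854
G1 X29.244 Y112.957
G1 X33.697 Y122.237
G1 X43.899 Y120.869
M5
G0 X199.755 Y105.991
M3 S975
G1 X204.110 Y98.423 F993
G1 X208.047 Y86.645
G1 X211.835 Y72.227
G1 X215.745 Y56.739
G1 X220.045 Y41.750
G1 X225.005 Y28.830
G1 X230.894 Y19.548
G1 X237.983 Y15.473
M5
G0 X158.642 Y108.300
M3 S294
G1 X295.920 Y124.658 F3761
G1 X240.204 Y56.721
M5
G0 X304.159 Y108.444
M3 S975
G1 X166.830 Y77.021 F993
G1 X215.819 Y13.375
G1 X304.159 Y108.444
M5
G0 X0.000 Y0.000

viewBox `0 0 309.209 139.010` with mm width/height → 1 unit = 1 mm. Flip: y_m = 139.010 − y_svg.

**Shape 1** — `<path>` rectangle, stroke `#000000` → score (S523, F2702). Machine vertices: (97.344,99.310) → (178.921,99.310) → (178.921,51.183) → (97.344,51.183) → (97.344,99.310). Closed: final G1 returns to the first vertex.

**Shape 2** — `<path>` regular polygon, stroke `#ff8800` → engrave (S294, F3761). Machine vertices: (43.899,120.869) → (45.751,110.744) → (36.694,105.854) → (29.244,112.957) → (33.697,122.237) → (43.899,120.869). Closed: final G1 returns to the first vertex.

**Shape 3** — `<path>` cubic bezier, stroke `#ff0000` → cut (S975, F993). Control points (SVG): P0=(199.755,33.019), P1=(212.165,46.194), P2=(217.242,121.010), P3=(237.983,123.537); sampled at t=k/8. Machine vertices: (199.755,105.991) → (204.110,98.423) → (208.047,86.645) → (211.835,72.227) → (215.745,56.739) → (220.045,41.750) → (225.005,28.830) → (230.894,19.548) → (237.983,15.473). Open path.

**Shape 4** — `<polyline>` open polyline, stroke `#ff8800` → engrave (S294, F3761). Machine vertices: (158.642,108.300) → (295.920,124.658) → (240.204,56.721). Open path.

**Shape 5** — `<path>` closed polygon, stroke `#ff0000` → cut (S975, F993). Machine vertices: (304.159,108.444) → (166.830,77.021) → (215.819,13.375) → (304.159,108.444). Closed: final G1 returns to the first vertex.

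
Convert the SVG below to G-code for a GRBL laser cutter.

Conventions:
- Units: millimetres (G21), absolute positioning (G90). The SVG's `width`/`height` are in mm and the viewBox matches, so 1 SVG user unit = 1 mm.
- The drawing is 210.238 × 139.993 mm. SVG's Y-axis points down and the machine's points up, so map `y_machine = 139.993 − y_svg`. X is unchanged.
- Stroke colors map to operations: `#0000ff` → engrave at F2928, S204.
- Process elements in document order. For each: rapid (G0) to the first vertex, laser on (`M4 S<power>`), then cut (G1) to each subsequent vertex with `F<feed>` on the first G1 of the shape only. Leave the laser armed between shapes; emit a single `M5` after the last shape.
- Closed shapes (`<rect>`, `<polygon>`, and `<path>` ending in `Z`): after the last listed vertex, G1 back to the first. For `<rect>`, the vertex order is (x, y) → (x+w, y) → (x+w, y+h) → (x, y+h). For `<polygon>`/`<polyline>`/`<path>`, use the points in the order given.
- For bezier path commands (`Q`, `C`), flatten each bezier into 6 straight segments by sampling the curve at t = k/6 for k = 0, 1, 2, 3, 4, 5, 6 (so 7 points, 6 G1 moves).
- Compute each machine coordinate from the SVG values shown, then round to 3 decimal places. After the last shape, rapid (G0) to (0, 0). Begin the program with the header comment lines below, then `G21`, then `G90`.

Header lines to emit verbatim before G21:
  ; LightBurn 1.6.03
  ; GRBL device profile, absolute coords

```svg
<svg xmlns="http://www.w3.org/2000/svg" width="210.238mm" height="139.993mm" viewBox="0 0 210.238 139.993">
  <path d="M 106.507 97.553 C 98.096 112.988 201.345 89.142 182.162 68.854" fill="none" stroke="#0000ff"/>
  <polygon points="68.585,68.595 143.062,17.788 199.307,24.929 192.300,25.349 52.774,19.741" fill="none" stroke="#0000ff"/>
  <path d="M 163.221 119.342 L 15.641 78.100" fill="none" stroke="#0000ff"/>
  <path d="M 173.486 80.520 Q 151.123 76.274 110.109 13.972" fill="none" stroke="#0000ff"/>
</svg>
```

viewBox `0 0 210.238 139.993` with mm width/height → 1 unit = 1 mm. Flip: y_m = 139.993 − y_svg.

**Shape 1** — `<path>` cubic bezier, stroke `#0000ff` → engrave (S204, F2928). Control points (SVG): P0=(106.507,97.553), P1=(98.096,112.988), P2=(201.345,89.142), P3=(182.162,68.854); sampled at t=k/6. Machine vertices: (106.507,42.440) → (110.523,37.798) → (126.646,38.512) → (148.374,43.393) → (169.204,51.252) → (182.635,60.897) → (182.162,71.139). Open path.

**Shape 2** — `<polygon>` closed polygon, stroke `#0000ff` → engrave (S204, F2928). Machine vertices: (68.585,71.398) → (143.062,122.205) → (199.307,115.064) → (192.300,114.644) → (52.774,120.252) → (68.585,71.398). Closed: final G1 returns to the first vertex.

**Shape 3** — `<path>` line segment, stroke `#0000ff` → engrave (S204, F2928). Machine vertices: (163.221,20.651) → (15.641,61.893). Open path.

**Shape 4** — `<path>` quadratic bezier, stroke `#0000ff` → engrave (S204, F2928). Control points (SVG): P0=(173.486,80.520), P1=(151.123,76.274), P2=(110.109,13.972); sampled at t=k/6. Machine vertices: (173.486,59.473) → (165.514,62.501) → (156.505,68.754) → (146.460,78.233) → (135.379,90.937) → (123.262,106.866) → (110.109,126.021). Open path.

; LightBurn 1.6.03
; GRBL device profile, absolute coords
G21
G90
G0 X106.507 Y42.440
M4 S204
G1 X110.523 Y37.798 F2928
G1 X126.646 Y38.512
G1 X148.374 Y43.393
G1 X169.204 Y51.252
G1 X182.635 Y60.897
G1 X182.162 Y71.139
G0 X68.585 Y71.398
M4 S204
G1 X143.062 Y122.205 F2928
G1 X199.307 Y115.064
G1 X192.300 Y114.644
G1 X52.774 Y120.252
G1 X68.585 Y71.398
G0 X163.221 Y20.651
M4 S204
G1 X15.641 Y61.893 F2928
G0 X173.486 Y59.473
M4 S204
G1 X165.514 Y62.501 F2928
G1 X156.505 Y68.754
G1 X146.460 Y78.233
G1 X135.379 Y90.937
G1 X123.262 Y106.866
G1 X110.109 Y126.021
M5
G0 X0.000 Y0.000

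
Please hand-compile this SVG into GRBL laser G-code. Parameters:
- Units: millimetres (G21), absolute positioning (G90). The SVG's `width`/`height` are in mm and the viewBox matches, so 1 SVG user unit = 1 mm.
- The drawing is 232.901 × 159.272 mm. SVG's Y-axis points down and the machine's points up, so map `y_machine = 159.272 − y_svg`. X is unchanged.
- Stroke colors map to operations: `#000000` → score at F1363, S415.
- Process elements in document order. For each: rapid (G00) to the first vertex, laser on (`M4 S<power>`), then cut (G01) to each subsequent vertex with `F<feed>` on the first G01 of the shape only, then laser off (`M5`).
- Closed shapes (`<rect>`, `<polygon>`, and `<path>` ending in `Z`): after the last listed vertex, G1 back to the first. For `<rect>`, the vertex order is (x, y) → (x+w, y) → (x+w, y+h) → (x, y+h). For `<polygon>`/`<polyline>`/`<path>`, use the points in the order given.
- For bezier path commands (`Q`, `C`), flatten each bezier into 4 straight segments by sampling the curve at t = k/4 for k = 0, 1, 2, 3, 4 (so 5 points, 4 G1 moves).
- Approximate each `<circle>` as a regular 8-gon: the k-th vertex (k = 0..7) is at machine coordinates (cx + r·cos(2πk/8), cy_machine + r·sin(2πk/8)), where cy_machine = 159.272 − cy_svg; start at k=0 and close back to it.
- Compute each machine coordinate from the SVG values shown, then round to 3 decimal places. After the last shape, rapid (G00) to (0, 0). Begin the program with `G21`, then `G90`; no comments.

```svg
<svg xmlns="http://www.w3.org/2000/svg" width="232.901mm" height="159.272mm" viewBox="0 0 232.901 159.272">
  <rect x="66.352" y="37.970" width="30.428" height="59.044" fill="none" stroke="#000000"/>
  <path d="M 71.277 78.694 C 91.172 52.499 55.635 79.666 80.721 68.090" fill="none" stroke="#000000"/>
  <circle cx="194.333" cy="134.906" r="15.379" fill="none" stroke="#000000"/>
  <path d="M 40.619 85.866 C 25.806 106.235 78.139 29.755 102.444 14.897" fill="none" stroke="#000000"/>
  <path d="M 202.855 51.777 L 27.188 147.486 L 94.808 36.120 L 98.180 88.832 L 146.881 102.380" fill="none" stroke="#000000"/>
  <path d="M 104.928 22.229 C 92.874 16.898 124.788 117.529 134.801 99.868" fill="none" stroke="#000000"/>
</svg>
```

G21
G90
G00 X66.352 Y121.302
M4 S415
G01 X96.780 Y121.302 F1363
G01 X96.780 Y62.258
G01 X66.352 Y62.258
G01 X66.352 Y121.302
M5
G00 X71.277 Y80.578
M4 S415
G01 X77.618 Y91.658 F1363
G01 X74.052 Y91.362
G01 X71.460 Y88.325
G01 X80.721 Y91.182
M5
G00 X209.712 Y24.366
M4 S415
G01 X205.208 Y35.241 F1363
G01 X194.333 Y39.745
G01 X183.458 Y35.241
G01 X178.954 Y24.366
G01 X183.458 Y13.491
G01 X194.333 Y8.987
G01 X205.208 Y13.491
G01 X209.712 Y24.366
M5
G00 X40.619 Y73.406
M4 S415
G01 X40.612 Y73.812 F1363
G01 X56.862 Y95.680
G01 X80.447 Y124.153
G01 X102.444 Y144.375
M5
G00 X202.855 Y107.495
M4 S415
G01 X27.188 Y11.786 F1363
G01 X94.808 Y123.152
G01 X98.180 Y70.440
G01 X146.881 Y56.892
M5
G00 X104.928 Y137.043
M4 S415
G01 X103.102 Y124.677 F1363
G01 X111.589 Y93.600
G01 X124.214 Y64.834
G01 X134.801 Y59.404
M5
G00 X0.000 Y0.000

viewBox `0 0 232.901 159.272` with mm width/height → 1 unit = 1 mm. Flip: y_m = 159.272 − y_svg.

**Shape 1** — `<rect>` rectangle, stroke `#000000` → score (S415, F1363). Machine vertices: (66.352,121.302) → (96.780,121.302) → (96.780,62.258) → (66.352,62.258) → (66.352,121.302). Closed: final G1 returns to the first vertex.

**Shape 2** — `<path>` cubic bezier, stroke `#000000` → score (S415, F1363). Control points (SVG): P0=(71.277,78.694), P1=(91.172,52.499), P2=(55.635,79.666), P3=(80.721,68.090); sampled at t=k/4. Machine vertices: (71.277,80.578) → (77.618,91.658) → (74.052,91.362) → (71.460,88.325) → (80.721,91.182). Open path.

**Shape 3** — `<circle>` circle, stroke `#000000` → score (S415, F1363). Machine vertices: (209.712,24.366) → (205.208,35.241) → (194.333,39.745) → (183.458,35.241) → (178.954,24.366) → (183.458,13.491) → (194.333,8.987) → (205.208,13.491) → (209.712,24.366). Closed: final G1 returns to the first vertex.

**Shape 4** — `<path>` cubic bezier, stroke `#000000` → score (S415, F1363). Control points (SVG): P0=(40.619,85.866), P1=(25.806,106.235), P2=(78.139,29.755), P3=(102.444,14.897); sampled at t=k/4. Machine vertices: (40.619,73.406) → (40.612,73.812) → (56.862,95.680) → (80.447,124.153) → (102.444,144.375). Open path.

**Shape 5** — `<path>` open polyline, stroke `#000000` → score (S415, F1363). Machine vertices: (202.855,107.495) → (27.188,11.786) → (94.808,123.152) → (98.180,70.440) → (146.881,56.892). Open path.

**Shape 6** — `<path>` cubic bezier, stroke `#000000` → score (S415, F1363). Control points (SVG): P0=(104.928,22.229), P1=(92.874,16.898), P2=(124.788,117.529), P3=(134.801,99.868); sampled at t=k/4. Machine vertices: (104.928,137.043) → (103.102,124.677) → (111.589,93.600) → (124.214,64.834) → (134.801,59.404). Open path.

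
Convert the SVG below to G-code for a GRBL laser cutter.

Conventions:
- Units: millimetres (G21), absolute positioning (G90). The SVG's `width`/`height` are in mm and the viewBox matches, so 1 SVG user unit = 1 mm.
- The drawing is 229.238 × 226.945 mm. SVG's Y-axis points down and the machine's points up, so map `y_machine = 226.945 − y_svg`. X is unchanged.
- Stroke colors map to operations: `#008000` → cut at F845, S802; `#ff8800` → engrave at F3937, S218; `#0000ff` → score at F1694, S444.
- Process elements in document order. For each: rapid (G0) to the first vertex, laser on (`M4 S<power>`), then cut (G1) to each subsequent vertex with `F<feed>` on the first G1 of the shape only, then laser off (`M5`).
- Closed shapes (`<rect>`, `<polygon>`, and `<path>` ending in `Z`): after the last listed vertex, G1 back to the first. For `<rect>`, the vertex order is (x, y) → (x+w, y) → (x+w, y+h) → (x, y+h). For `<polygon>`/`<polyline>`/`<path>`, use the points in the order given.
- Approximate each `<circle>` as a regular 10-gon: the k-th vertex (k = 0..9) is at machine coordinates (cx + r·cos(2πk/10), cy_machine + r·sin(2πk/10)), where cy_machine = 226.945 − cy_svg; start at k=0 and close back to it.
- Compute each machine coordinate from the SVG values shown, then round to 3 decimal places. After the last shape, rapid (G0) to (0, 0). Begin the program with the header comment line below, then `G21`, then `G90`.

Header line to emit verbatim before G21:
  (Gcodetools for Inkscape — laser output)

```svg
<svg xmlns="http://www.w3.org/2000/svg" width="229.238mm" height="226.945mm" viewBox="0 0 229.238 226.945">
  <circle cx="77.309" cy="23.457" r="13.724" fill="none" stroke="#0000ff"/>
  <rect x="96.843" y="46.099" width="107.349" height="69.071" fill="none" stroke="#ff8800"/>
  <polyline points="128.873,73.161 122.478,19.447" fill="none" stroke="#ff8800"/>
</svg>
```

Since the viewBox matches the mm dimensions, user units are millimetres directly. The only transform is the Y-flip y_m = 226.945 − y_svg.

Shape 1 is a circle drawn with `<circle>`. Its stroke #0000ff means score at S444, F1694. After flipping Y the toolpath is (91.033,203.488) → (88.412,211.555) → (81.550,216.540) → (73.068,216.540) → (66.206,211.555) → (63.585,203.488) → (66.206,195.421) → (73.068,190.436) → (81.550,190.436) → (88.412,195.421) → (91.033,203.488), returning to the start.

Shape 2 is a rectangle drawn with `<rect>`. Its stroke #ff8800 means engrave at S218, F3937. After flipping Y the toolpath is (96.843,180.846) → (204.192,180.846) → (204.192,111.775) → (96.843,111.775) → (96.843,180.846), returning to the start.

Shape 3 is a line segment drawn with `<polyline>`. Its stroke #ff8800 means engrave at S218, F3937. After flipping Y the toolpath is (128.873,153.784) → (122.478,207.498).

(Gcodetools for Inkscape — laser output)
G21
G90
G0 X91.033 Y203.488
M4 S444
G1 X88.412 Y211.555 F1694
G1 X81.550 Y216.540
G1 X73.068 Y216.540
G1 X66.206 Y211.555
G1 X63.585 Y203.488
G1 X66.206 Y195.421
G1 X73.068 Y190.436
G1 X81.550 Y190.436
G1 X88.412 Y195.421
G1 X91.033 Y203.488
M5
G0 X96.843 Y180.846
M4 S218
G1 X204.192 Y180.846 F3937
G1 X204.192 Y111.775
G1 X96.843 Y111.775
G1 X96.843 Y180.846
M5
G0 X128.873 Y153.784
M4 S218
G1 X122.478 Y207.498 F3937
M5
G0 X0.000 Y0.000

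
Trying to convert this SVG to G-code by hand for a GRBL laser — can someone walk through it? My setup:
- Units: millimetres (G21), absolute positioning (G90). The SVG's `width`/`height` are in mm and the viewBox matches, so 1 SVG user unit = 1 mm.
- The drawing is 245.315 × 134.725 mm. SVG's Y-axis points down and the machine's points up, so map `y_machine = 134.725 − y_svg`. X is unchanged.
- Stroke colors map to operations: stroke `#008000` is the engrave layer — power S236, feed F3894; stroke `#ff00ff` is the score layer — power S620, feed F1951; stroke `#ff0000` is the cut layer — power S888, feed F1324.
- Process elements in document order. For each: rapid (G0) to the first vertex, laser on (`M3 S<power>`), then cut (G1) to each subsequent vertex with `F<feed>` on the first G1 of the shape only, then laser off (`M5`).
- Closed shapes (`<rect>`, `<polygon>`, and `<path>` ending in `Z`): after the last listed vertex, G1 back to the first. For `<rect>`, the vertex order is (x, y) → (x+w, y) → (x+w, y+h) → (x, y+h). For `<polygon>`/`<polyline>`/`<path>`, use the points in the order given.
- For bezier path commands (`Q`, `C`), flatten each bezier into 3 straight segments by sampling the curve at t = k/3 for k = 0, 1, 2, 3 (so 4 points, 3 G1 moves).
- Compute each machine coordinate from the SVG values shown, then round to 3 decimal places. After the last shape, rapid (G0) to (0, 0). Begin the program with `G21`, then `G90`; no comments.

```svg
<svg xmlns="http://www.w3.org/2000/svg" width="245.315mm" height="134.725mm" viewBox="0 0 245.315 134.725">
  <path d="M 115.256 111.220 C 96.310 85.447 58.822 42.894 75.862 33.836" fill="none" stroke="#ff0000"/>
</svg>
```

G21
G90
G0 X115.256 Y23.505
M3 S888
G1 X92.836 Y53.009 F1324
G1 X74.292 Y82.528
G1 X75.862 Y100.889
M5
G0 X0.000 Y0.000

1 u = 1 mm; y_m = 134.725 − y.

[1] `<path>` cubic bezier, #ff0000→cut S888 F1324: (115.256,23.505) → (92.836,53.009) → (74.292,82.528) → (75.862,100.889)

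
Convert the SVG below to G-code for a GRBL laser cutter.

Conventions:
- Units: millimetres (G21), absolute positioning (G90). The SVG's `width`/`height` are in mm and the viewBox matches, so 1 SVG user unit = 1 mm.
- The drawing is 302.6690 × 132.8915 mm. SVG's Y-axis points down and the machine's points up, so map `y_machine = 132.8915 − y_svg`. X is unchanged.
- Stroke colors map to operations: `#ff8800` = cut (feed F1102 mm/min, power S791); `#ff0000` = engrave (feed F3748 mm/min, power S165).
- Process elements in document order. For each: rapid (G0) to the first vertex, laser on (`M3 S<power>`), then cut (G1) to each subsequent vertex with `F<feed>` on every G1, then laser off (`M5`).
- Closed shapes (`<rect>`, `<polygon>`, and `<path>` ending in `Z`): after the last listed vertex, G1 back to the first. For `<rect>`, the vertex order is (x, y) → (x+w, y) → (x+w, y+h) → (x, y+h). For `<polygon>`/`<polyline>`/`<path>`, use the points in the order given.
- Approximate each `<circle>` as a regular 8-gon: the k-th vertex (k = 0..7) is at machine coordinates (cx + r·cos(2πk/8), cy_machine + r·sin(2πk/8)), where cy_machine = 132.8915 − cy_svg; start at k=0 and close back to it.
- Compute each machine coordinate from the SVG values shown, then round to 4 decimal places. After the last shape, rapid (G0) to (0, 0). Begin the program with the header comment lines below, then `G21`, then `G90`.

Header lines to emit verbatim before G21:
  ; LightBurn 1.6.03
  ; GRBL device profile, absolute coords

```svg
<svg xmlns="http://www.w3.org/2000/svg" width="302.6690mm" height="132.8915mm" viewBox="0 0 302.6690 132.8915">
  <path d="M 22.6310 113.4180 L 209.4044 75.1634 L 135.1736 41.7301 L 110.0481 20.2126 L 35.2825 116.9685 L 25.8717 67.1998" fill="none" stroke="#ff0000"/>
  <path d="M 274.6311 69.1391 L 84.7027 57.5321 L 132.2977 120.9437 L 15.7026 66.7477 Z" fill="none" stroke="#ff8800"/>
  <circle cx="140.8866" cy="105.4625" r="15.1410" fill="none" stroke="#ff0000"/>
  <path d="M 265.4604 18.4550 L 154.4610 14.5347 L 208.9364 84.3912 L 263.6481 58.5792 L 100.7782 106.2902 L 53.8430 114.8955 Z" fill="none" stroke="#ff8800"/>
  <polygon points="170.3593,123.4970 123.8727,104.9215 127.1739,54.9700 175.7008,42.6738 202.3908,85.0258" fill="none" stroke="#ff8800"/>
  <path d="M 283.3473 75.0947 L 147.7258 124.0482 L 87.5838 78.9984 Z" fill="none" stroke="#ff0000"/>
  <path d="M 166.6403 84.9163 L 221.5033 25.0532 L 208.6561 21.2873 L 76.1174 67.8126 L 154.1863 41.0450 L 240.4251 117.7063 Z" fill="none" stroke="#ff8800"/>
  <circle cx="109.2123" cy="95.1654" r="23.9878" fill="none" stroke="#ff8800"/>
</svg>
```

; LightBurn 1.6.03
; GRBL device profile, absolute coords
G21
G90
G0 X22.6310 Y19.4735
M3 S165
G1 X209.4044 Y57.7281 F3748
G1 X135.1736 Y91.1614 F3748
G1 X110.0481 Y112.6789 F3748
G1 X35.2825 Y15.9230 F3748
G1 X25.8717 Y65.6917 F3748
M5
G0 X274.6311 Y63.7524
M3 S791
G1 X84.7027 Y75.3594 F1102
G1 X132.2977 Y11.9478 F1102
G1 X15.7026 Y66.1438 F1102
G1 X274.6311 Y63.7524 F1102
M5
G0 X156.0276 Y27.4290
M3 S165
G1 X151.5929 Y38.1353 F3748
G1 X140.8866 Y42.5700 F3748
G1 X130.1803 Y38.1353 F3748
G1 X125.7456 Y27.4290 F3748
G1 X130.1803 Y16.7227 F3748
G1 X140.8866 Y12.2880 F3748
G1 X151.5929 Y16.7227 F3748
G1 X156.0276 Y27.4290 F3748
M5
G0 X265.4604 Y114.4365
M3 S791
G1 X154.4610 Y118.3568 F1102
G1 X208.9364 Y48.5003 F1102
G1 X263.6481 Y74.3123 F1102
G1 X100.7782 Y26.6013 F1102
G1 X53.8430 Y17.9960 F1102
G1 X265.4604 Y114.4365 F1102
M5
G0 X170.3593 Y9.3945
M3 S791
G1 X123.8727 Y27.9700 F1102
G1 X127.1739 Y77.9215 F1102
G1 X175.7008 Y90.2177 F1102
G1 X202.3908 Y47.8657 F1102
G1 X170.3593 Y9.3945 F1102
M5
G0 X283.3473 Y57.7968
M3 S165
G1 X147.7258 Y8.8433 F3748
G1 X87.5838 Y53.8931 F3748
G1 X283.3473 Y57.7968 F3748
M5
G0 X166.6403 Y47.9752
M3 S791
G1 X221.5033 Y107.8383 F1102
G1 X208.6561 Y111.6042 F1102
G1 X76.1174 Y65.0789 F1102
G1 X154.1863 Y91.8465 F1102
G1 X240.4251 Y15.1852 F1102
G1 X166.6403 Y47.9752 F1102
M5
G0 X133.2001 Y37.7261
M3 S791
G1 X126.1742 Y54.6880 F1102
G1 X109.2123 Y61.7139 F1102
G1 X92.2504 Y54.6880 F1102
G1 X85.2245 Y37.7261 F1102
G1 X92.2504 Y20.7642 F1102
G1 X109.2123 Y13.7383 F1102
G1 X126.1742 Y20.7642 F1102
G1 X133.2001 Y37.7261 F1102
M5
G0 X0.0000 Y0.0000

Since the viewBox matches the mm dimensions, user units are millimetres directly. The only transform is the Y-flip y_m = 132.8915 − y_svg.

Shape 1 is a open polyline drawn with `<path>`. Its stroke #ff0000 means engrave at S165, F3748. After flipping Y the toolpath is (22.6310,19.4735) → (209.4044,57.7281) → (135.1736,91.1614) → (110.0481,112.6789) → (35.2825,15.9230) → (25.8717,65.6917).

Shape 2 is a closed polygon drawn with `<path>`. Its stroke #ff8800 means cut at S791, F1102. After flipping Y the toolpath is (274.6311,63.7524) → (84.7027,75.3594) → (132.2977,11.9478) → (15.7026,66.1438) → (274.6311,63.7524), returning to the start.

Shape 3 is a circle drawn with `<circle>`. Its stroke #ff0000 means engrave at S165, F3748. After flipping Y the toolpath is (156.0276,27.4290) → (151.5929,38.1353) → (140.8866,42.5700) → (130.1803,38.1353) → (125.7456,27.4290) → (130.1803,16.7227) → (140.8866,12.2880) → (151.5929,16.7227) → (156.0276,27.4290), returning to the start.

Shape 4 is a closed polygon drawn with `<path>`. Its stroke #ff8800 means cut at S791, F1102. After flipping Y the toolpath is (265.4604,114.4365) → (154.4610,118.3568) → (208.9364,48.5003) → (263.6481,74.3123) → (100.7782,26.6013) → (53.8430,17.9960) → (265.4604,114.4365), returning to the start.

Shape 5 is a regular polygon drawn with `<polygon>`. Its stroke #ff8800 means cut at S791, F1102. After flipping Y the toolpath is (170.3593,9.3945) → (123.8727,27.9700) → (127.1739,77.9215) → (175.7008,90.2177) → (202.3908,47.8657) → (170.3593,9.3945), returning to the start.

Shape 6 is a closed polygon drawn with `<path>`. Its stroke #ff0000 means engrave at S165, F3748. After flipping Y the toolpath is (283.3473,57.7968) → (147.7258,8.8433) → (87.5838,53.8931) → (283.3473,57.7968), returning to the start.

Shape 7 is a closed polygon drawn with `<path>`. Its stroke #ff8800 means cut at S791, F1102. After flipping Y the toolpath is (166.6403,47.9752) → (221.5033,107.8383) → (208.6561,111.6042) → (76.1174,65.0789) → (154.1863,91.8465) → (240.4251,15.1852) → (166.6403,47.9752), returning to the start.

Shape 8 is a circle drawn with `<circle>`. Its stroke #ff8800 means cut at S791, F1102. After flipping Y the toolpath is (133.2001,37.7261) → (126.1742,54.6880) → (109.2123,61.7139) → (92.2504,54.6880) → (85.2245,37.7261) → (92.2504,20.7642) → (109.2123,13.7383) → (126.1742,20.7642) → (133.2001,37.7261), returning to the start.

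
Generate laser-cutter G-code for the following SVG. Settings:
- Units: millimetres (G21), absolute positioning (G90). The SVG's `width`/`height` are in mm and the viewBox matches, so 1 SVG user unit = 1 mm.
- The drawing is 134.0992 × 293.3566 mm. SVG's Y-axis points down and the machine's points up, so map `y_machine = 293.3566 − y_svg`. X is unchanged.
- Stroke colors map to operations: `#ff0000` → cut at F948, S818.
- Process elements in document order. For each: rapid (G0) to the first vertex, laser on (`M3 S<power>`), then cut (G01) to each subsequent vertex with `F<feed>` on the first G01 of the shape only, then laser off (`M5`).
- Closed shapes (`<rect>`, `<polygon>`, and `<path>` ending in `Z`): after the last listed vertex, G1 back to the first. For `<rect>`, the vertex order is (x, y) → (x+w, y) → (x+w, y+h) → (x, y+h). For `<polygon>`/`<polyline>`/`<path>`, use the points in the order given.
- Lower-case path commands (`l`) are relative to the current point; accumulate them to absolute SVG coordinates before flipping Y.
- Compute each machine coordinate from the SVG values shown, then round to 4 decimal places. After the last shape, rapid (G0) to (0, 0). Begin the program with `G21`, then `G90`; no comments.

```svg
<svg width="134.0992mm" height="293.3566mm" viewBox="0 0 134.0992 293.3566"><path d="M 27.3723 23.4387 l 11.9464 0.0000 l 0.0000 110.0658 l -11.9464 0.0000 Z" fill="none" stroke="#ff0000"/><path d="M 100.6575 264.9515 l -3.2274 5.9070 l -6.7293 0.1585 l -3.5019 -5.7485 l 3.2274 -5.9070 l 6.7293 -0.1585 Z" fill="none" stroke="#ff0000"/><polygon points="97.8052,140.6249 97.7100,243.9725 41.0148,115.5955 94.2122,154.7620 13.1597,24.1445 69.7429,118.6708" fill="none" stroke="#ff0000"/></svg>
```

Since the viewBox matches the mm dimensions, user units are millimetres directly. The only transform is the Y-flip y_m = 293.3566 − y_svg.

Shape 1 is a rectangle drawn with `<path>`. Its stroke #ff0000 means cut at S818, F948. After flipping Y the toolpath is (27.3723,269.9179) → (39.3187,269.9179) → (39.3187,159.8521) → (27.3723,159.8521) → (27.3723,269.9179), returning to the start.

Shape 2 is a regular polygon drawn with `<path>`. Its stroke #ff0000 means cut at S818, F948. After flipping Y the toolpath is (100.6575,28.4051) → (97.4301,22.4981) → (90.7008,22.3396) → (87.1989,28.0881) → (90.4263,33.9951) → (97.1556,34.1536) → (100.6575,28.4051), returning to the start.

Shape 3 is a closed polygon drawn with `<polygon>`. Its stroke #ff0000 means cut at S818, F948. After flipping Y the toolpath is (97.8052,152.7317) → (97.7100,49.3841) → (41.0148,177.7611) → (94.2122,138.5946) → (13.1597,269.2121) → (69.7429,174.6858) → (97.8052,152.7317), returning to the start.

G21
G90
G0 X27.3723 Y269.9179
M3 S818
G01 X39.3187 Y269.9179 F948
G01 X39.3187 Y159.8521
G01 X27.3723 Y159.8521
G01 X27.3723 Y269.9179
M5
G0 X100.6575 Y28.4051
M3 S818
G01 X97.4301 Y22.4981 F948
G01 X90.7008 Y22.3396
G01 X87.1989 Y28.0881
G01 X90.4263 Y33.9951
G01 X97.1556 Y34.1536
G01 X100.6575 Y28.4051
M5
G0 X97.8052 Y152.7317
M3 S818
G01 X97.7100 Y49.3841 F948
G01 X41.0148 Y177.7611
G01 X94.2122 Y138.5946
G01 X13.1597 Y269.2121
G01 X69.7429 Y174.6858
G01 X97.8052 Y152.7317
M5
G0 X0.0000 Y0.0000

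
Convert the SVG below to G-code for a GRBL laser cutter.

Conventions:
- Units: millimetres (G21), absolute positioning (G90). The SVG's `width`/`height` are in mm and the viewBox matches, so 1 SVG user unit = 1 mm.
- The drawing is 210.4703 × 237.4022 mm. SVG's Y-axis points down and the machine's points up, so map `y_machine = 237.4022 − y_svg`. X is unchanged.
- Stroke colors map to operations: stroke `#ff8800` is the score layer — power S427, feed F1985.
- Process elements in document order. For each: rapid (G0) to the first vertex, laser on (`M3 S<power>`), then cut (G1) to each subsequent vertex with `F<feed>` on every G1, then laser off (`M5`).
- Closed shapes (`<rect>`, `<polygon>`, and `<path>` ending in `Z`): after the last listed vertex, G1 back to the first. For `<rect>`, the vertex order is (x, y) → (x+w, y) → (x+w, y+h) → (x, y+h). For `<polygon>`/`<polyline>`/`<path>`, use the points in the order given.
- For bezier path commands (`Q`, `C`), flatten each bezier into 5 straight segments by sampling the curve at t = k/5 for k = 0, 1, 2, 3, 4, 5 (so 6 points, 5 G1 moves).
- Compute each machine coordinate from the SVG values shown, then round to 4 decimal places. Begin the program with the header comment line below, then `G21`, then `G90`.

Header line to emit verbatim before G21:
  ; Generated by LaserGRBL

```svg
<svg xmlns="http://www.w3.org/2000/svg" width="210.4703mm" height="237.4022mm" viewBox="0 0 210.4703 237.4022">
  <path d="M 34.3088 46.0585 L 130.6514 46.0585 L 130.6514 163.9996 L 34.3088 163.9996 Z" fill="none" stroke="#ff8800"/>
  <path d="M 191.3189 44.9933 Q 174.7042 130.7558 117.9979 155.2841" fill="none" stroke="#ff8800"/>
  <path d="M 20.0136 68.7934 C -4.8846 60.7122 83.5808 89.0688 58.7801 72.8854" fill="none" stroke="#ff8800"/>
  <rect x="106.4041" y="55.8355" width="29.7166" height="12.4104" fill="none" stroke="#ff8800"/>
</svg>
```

Since the viewBox matches the mm dimensions, user units are millimetres directly. The only transform is the Y-flip y_m = 237.4022 − y_svg.

Shape 1 is a rectangle drawn with `<path>`. Its stroke #ff8800 means score at S427, F1985. After flipping Y the toolpath is (34.3088,191.3437) → (130.6514,191.3437) → (130.6514,73.4026) → (34.3088,73.4026) → (34.3088,191.3437), returning to the start.

Shape 2 is a quadratic bezier drawn with `<path>`. Its stroke #ff8800 means score at S427, F1985. After flipping Y the toolpath is (191.3189,192.4089) → (183.0694,160.5533) → (171.6125,133.5964) → (156.9483,111.5382) → (139.0768,94.3788) → (117.9979,82.1181).

Shape 3 is a cubic bezier drawn with `<path>`. Its stroke #ff8800 means score at S427, F1985. After flipping Y the toolpath is (20.0136,168.6088) → (16.8653,169.7328) → (30.0460,165.9987) → (48.6775,161.2933) → (61.8816,159.5037) → (58.7801,164.5168).

Shape 4 is a rectangle drawn with `<rect>`. Its stroke #ff8800 means score at S427, F1985. After flipping Y the toolpath is (106.4041,181.5667) → (136.1207,181.5667) → (136.1207,169.1563) → (106.4041,169.1563) → (106.4041,181.5667), returning to the start.

; Generated by LaserGRBL
G21
G90
G0 X34.3088 Y191.3437
M3 S427
G1 X130.6514 Y191.3437 F1985
G1 X130.6514 Y73.4026 F1985
G1 X34.3088 Y73.4026 F1985
G1 X34.3088 Y191.3437 F1985
M5
G0 X191.3189 Y192.4089
M3 S427
G1 X183.0694 Y160.5533 F1985
G1 X171.6125 Y133.5964 F1985
G1 X156.9483 Y111.5382 F1985
G1 X139.0768 Y94.3788 F1985
G1 X117.9979 Y82.1181 F1985
M5
G0 X20.0136 Y168.6088
M3 S427
G1 X16.8653 Y169.7328 F1985
G1 X30.0460 Y165.9987 F1985
G1 X48.6775 Y161.2933 F1985
G1 X61.8816 Y159.5037 F1985
G1 X58.7801 Y164.5168 F1985
M5
G0 X106.4041 Y181.5667
M3 S427
G1 X136.1207 Y181.5667 F1985
G1 X136.1207 Y169.1563 F1985
G1 X106.4041 Y169.1563 F1985
G1 X106.4041 Y181.5667 F1985
M5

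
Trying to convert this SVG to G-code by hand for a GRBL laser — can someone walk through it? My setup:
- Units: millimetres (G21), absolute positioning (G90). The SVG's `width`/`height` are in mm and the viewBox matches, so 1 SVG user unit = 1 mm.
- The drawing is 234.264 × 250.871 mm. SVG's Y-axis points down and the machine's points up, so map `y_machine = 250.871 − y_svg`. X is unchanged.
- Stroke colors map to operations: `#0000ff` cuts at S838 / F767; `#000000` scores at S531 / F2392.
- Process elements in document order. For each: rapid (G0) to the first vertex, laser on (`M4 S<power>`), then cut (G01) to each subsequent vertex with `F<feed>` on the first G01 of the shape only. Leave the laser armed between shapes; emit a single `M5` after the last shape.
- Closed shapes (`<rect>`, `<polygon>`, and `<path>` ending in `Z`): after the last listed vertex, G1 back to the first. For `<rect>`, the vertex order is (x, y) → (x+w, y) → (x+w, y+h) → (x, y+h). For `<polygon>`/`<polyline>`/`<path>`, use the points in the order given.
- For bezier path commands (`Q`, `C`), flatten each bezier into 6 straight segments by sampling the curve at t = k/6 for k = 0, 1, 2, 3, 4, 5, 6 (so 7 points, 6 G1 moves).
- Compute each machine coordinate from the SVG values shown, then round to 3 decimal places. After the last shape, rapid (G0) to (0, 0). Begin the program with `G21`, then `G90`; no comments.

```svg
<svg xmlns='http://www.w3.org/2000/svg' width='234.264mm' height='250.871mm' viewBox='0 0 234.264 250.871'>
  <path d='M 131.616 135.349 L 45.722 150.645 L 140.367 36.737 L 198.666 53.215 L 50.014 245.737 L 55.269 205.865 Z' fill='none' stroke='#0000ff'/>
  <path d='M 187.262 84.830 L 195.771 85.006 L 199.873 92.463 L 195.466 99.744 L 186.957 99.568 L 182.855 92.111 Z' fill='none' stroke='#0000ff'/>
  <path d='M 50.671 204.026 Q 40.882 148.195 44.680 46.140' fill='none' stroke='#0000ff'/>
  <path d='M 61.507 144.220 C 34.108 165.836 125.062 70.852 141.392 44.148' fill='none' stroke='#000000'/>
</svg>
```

Since the viewBox matches the mm dimensions, user units are millimetres directly. The only transform is the Y-flip y_m = 250.871 − y_svg.

Shape 1 is a closed polygon drawn with `<path>`. Its stroke #0000ff means cut at S838, F767. After flipping Y the toolpath is (131.616,115.522) → (45.722,100.226) → (140.367,214.134) → (198.666,197.656) → (50.014,5.134) → (55.269,45.006) → (131.616,115.522), returning to the start.

Shape 2 is a regular polygon drawn with `<path>`. Its stroke #0000ff means cut at S838, F767. After flipping Y the toolpath is (187.262,166.041) → (195.771,165.865) → (199.873,158.408) → (195.466,151.127) → (186.957,151.303) → (182.855,158.760) → (187.262,166.041), returning to the start.

Shape 3 is a quadratic bezier drawn with `<path>`. Its stroke #0000ff means cut at S838, F767. After flipping Y the toolpath is (50.671,46.845) → (47.785,66.739) → (45.655,89.202) → (44.279,114.232) → (43.658,141.830) → (43.791,171.997) → (44.680,204.731).

Shape 4 is a cubic bezier drawn with `<path>`. Its stroke #000000 means score at S531, F2392. After flipping Y the toolpath is (61.507,106.651) → (56.777,104.704) → (66.412,117.054) → (85.051,138.567) → (107.335,164.106) → (127.902,188.537) → (141.392,206.723).

G21
G90
G0 X131.616 Y115.522
M4 S838
G01 X45.722 Y100.226 F767
G01 X140.367 Y214.134
G01 X198.666 Y197.656
G01 X50.014 Y5.134
G01 X55.269 Y45.006
G01 X131.616 Y115.522
G0 X187.262 Y166.041
M4 S838
G01 X195.771 Y165.865 F767
G01 X199.873 Y158.408
G01 X195.466 Y151.127
G01 X186.957 Y151.303
G01 X182.855 Y158.760
G01 X187.262 Y166.041
G0 X50.671 Y46.845
M4 S838
G01 X47.785 Y66.739 F767
G01 X45.655 Y89.202
G01 X44.279 Y114.232
G01 X43.658 Y141.830
G01 X43.791 Y171.997
G01 X44.680 Y204.731
G0 X61.507 Y106.651
M4 S531
G01 X56.777 Y104.704 F2392
G01 X66.412 Y117.054
G01 X85.051 Y138.567
G01 X107.335 Y164.106
G01 X127.902 Y188.537
G01 X141.392 Y206.723
M5
G0 X0.000 Y0.000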